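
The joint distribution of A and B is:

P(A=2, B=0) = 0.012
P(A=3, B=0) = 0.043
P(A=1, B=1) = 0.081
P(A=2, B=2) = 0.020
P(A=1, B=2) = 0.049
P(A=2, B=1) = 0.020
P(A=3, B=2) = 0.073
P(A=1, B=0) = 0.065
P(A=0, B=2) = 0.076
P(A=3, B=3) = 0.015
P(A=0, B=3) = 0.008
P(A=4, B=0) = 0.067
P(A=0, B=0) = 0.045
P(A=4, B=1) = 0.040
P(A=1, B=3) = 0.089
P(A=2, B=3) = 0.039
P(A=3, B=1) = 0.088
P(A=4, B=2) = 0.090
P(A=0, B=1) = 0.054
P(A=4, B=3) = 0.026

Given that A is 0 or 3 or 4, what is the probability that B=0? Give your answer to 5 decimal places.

P(A=0) = 0.045 + 0.054 + 0.076 + 0.008 = 0.183.
P(A=3) = 0.043 + 0.088 + 0.073 + 0.015 = 0.219.
P(A=4) = 0.067 + 0.040 + 0.090 + 0.026 = 0.223.
P(A ∈ {0, 3, 4}) = 0.183 + 0.219 + 0.223 = 0.625; P(B=0, A ∈ {0, 3, 4}) = 0.045 + 0.043 + 0.067 = 0.155.
P(B=0 | A ∈ {0, 3, 4}) = 0.155/0.625 = 0.24800.

0.24800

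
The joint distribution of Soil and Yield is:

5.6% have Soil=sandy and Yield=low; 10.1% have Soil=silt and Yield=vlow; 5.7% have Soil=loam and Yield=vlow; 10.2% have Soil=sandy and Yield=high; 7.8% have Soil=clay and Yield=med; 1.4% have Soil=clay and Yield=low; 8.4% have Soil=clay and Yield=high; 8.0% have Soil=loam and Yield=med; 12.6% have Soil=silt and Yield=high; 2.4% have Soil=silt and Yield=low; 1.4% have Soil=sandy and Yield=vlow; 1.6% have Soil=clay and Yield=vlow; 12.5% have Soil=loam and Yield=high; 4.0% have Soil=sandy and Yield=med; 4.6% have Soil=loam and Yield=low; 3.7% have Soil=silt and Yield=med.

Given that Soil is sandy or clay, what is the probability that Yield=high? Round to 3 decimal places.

P(Soil=sandy) = 0.014 + 0.056 + 0.040 + 0.102 = 0.212.
P(Soil=clay) = 0.016 + 0.014 + 0.078 + 0.084 = 0.192.
P(Soil ∈ {sandy, clay}) = 0.212 + 0.192 = 0.404; P(Yield=high, Soil ∈ {sandy, clay}) = 0.102 + 0.084 = 0.186.
P(Yield=high | Soil ∈ {sandy, clay}) = 0.186/0.404 = 0.460.

0.460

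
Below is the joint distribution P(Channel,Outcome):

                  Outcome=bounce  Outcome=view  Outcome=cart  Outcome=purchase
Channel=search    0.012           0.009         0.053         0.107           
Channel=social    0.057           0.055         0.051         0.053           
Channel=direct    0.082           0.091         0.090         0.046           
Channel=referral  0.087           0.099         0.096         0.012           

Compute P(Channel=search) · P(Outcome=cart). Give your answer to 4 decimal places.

0.0525

P(Channel=search) = 0.012 + 0.009 + 0.053 + 0.107 = 0.181.
P(Outcome=cart) = 0.053 + 0.051 + 0.090 + 0.096 = 0.290.
Product: 0.181 × 0.290 = 0.0525.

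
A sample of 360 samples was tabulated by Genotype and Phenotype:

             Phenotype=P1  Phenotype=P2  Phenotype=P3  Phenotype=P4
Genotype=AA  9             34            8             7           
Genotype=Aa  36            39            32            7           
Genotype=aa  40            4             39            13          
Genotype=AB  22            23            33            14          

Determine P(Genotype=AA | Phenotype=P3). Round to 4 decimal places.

Total with Phenotype=P3: 8 + 32 + 39 + 33 = 112.
P(Genotype=AA | Phenotype=P3) = 8/112 = 0.0714.

0.0714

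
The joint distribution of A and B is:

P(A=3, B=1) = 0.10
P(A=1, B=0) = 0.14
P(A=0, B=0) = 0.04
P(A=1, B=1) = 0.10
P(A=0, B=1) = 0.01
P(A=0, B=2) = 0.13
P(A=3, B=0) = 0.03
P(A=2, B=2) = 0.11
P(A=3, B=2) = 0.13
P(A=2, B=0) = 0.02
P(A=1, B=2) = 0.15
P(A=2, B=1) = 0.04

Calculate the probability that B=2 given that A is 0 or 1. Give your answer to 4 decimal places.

P(A=0) = 0.04 + 0.01 + 0.13 = 0.18.
P(A=1) = 0.14 + 0.10 + 0.15 = 0.39.
P(A ∈ {0, 1}) = 0.18 + 0.39 = 0.57; P(B=2, A ∈ {0, 1}) = 0.13 + 0.15 = 0.28.
P(B=2 | A ∈ {0, 1}) = 0.28/0.57 = 0.4912.

0.4912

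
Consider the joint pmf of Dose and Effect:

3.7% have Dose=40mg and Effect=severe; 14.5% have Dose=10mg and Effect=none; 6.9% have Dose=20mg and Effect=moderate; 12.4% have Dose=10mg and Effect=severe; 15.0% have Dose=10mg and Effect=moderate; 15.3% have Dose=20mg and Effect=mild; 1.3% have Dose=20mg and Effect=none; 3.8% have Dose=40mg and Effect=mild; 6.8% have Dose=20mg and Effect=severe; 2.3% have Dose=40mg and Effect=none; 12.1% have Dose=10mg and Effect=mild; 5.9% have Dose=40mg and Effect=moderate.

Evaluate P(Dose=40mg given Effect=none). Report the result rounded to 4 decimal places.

0.1271

P(Effect=none) = 0.145 + 0.013 + 0.023 = 0.181.
P(Dose=40mg | Effect=none) = 0.023/0.181 = 0.1271.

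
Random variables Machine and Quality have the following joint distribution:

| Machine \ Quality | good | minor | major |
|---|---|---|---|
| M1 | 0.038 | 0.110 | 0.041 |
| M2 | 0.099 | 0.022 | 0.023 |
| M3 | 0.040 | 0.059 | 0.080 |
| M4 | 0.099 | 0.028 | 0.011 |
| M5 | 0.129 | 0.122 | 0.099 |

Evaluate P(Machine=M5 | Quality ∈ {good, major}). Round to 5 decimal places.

0.34598

P(Quality=good) = 0.038 + 0.099 + 0.040 + 0.099 + 0.129 = 0.405.
P(Quality=major) = 0.041 + 0.023 + 0.080 + 0.011 + 0.099 = 0.254.
P(Quality ∈ {good, major}) = 0.405 + 0.254 = 0.659; P(Machine=M5, Quality ∈ {good, major}) = 0.129 + 0.099 = 0.228.
P(Machine=M5 | Quality ∈ {good, major}) = 0.228/0.659 = 0.34598.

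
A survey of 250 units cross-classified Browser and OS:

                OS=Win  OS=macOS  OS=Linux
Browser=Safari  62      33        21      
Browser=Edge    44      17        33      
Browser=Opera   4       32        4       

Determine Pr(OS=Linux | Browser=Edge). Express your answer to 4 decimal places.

Total with Browser=Edge: 44 + 17 + 33 = 94.
P(OS=Linux | Browser=Edge) = 33/94 = 0.3511.

0.3511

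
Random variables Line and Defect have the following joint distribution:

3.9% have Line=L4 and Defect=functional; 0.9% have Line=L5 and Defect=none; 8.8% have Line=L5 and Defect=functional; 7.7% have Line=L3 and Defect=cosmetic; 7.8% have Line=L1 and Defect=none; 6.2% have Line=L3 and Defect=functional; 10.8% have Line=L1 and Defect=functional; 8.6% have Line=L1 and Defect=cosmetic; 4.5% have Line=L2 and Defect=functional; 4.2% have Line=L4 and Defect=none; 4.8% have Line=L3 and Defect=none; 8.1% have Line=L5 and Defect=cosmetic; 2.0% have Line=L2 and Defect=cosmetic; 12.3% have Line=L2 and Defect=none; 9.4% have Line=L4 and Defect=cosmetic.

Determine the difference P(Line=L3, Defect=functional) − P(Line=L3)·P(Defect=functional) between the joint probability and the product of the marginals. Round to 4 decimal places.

-0.0020

P(Line=L3) = 0.048 + 0.077 + 0.062 = 0.187.
P(Defect=functional) = 0.108 + 0.045 + 0.062 + 0.039 + 0.088 = 0.342.
P(Line=L3, Defect=functional) − P(Line=L3)P(Defect=functional) = 0.062 − 0.187×0.342 = -0.0020.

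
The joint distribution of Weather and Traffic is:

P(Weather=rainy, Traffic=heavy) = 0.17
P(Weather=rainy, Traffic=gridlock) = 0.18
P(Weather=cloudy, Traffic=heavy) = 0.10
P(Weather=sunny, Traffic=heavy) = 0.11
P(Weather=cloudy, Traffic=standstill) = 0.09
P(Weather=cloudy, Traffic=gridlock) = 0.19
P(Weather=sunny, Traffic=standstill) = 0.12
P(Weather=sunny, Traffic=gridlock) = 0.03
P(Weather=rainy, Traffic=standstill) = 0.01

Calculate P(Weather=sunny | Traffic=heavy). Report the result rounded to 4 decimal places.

0.2895

P(Traffic=heavy) = 0.11 + 0.10 + 0.17 = 0.38.
P(Weather=sunny | Traffic=heavy) = 0.11/0.38 = 0.2895.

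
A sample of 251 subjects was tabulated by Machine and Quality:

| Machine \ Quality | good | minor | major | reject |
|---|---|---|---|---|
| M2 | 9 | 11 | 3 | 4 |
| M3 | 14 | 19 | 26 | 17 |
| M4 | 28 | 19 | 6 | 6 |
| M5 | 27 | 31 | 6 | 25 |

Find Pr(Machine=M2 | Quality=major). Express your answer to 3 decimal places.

Total with Quality=major: 3 + 26 + 6 + 6 = 41.
P(Machine=M2 | Quality=major) = 3/41 = 0.073.

0.073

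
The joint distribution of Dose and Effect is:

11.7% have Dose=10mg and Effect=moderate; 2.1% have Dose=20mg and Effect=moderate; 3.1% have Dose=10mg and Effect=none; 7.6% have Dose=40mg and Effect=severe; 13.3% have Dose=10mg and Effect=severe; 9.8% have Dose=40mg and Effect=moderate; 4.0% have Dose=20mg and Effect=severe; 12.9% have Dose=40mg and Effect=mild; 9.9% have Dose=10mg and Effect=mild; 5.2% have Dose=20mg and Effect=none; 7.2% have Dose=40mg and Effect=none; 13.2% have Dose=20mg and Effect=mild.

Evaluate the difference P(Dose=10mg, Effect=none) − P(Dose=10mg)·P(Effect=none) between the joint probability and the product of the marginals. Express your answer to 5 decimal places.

P(Dose=10mg) = 0.031 + 0.099 + 0.117 + 0.133 = 0.380.
P(Effect=none) = 0.031 + 0.052 + 0.072 = 0.155.
P(Dose=10mg, Effect=none) − P(Dose=10mg)P(Effect=none) = 0.031 − 0.380×0.155 = -0.02790.

-0.02790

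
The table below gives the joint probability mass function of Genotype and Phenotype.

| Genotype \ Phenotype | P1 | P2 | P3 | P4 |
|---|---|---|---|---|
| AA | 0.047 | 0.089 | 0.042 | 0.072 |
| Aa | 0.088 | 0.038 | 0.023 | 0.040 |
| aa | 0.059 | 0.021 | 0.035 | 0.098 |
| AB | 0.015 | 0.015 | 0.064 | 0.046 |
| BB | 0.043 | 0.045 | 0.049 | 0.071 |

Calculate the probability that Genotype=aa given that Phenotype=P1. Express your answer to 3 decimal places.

P(Phenotype=P1) = 0.047 + 0.088 + 0.059 + 0.015 + 0.043 = 0.252.
P(Genotype=aa | Phenotype=P1) = 0.059/0.252 = 0.234.

0.234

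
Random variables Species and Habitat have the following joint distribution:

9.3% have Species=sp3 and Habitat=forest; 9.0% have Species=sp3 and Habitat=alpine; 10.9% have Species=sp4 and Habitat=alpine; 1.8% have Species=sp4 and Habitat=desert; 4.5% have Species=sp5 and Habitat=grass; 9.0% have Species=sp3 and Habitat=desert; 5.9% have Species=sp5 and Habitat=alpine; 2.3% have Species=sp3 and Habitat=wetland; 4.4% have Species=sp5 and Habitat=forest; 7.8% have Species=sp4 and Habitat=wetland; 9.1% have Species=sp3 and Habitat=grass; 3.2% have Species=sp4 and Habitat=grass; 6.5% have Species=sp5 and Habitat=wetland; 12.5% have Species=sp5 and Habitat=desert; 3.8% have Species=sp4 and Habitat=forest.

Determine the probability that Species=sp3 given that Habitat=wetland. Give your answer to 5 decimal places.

P(Habitat=wetland) = 0.023 + 0.078 + 0.065 = 0.166.
P(Species=sp3 | Habitat=wetland) = 0.023/0.166 = 0.13855.

0.13855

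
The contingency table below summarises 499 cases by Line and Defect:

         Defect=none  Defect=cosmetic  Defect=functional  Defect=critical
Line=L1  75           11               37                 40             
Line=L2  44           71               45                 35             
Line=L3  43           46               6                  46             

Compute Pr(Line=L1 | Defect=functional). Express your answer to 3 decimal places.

0.420

Total with Defect=functional: 37 + 45 + 6 = 88.
P(Line=L1 | Defect=functional) = 37/88 = 0.420.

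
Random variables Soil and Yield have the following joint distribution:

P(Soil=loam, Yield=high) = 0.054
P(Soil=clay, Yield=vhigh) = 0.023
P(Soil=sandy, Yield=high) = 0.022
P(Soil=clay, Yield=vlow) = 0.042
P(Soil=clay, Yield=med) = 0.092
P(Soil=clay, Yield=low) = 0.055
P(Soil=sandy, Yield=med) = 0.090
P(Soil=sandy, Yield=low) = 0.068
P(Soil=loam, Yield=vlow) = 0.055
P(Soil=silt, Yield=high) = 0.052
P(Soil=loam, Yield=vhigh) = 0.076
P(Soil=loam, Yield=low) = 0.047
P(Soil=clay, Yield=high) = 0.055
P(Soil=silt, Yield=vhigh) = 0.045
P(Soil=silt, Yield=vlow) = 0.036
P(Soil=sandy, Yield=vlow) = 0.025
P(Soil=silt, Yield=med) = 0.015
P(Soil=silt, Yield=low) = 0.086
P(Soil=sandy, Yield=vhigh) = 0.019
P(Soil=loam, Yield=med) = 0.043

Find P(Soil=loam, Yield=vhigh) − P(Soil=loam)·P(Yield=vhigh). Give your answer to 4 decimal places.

0.0312

P(Soil=loam) = 0.055 + 0.047 + 0.043 + 0.054 + 0.076 = 0.275.
P(Yield=vhigh) = 0.019 + 0.076 + 0.023 + 0.045 = 0.163.
P(Soil=loam, Yield=vhigh) − P(Soil=loam)P(Yield=vhigh) = 0.076 − 0.275×0.163 = 0.0312.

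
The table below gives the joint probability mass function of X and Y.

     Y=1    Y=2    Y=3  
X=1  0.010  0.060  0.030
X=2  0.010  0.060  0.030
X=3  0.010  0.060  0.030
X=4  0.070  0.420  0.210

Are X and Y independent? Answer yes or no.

Every cell satisfies P(X,Y) = P(X)·P(Y). For instance P(X=4) = 0.700, P(Y=3) = 0.300, and 0.700×0.300 = 0.210 matches the joint entry. So X and Y are independent.

yes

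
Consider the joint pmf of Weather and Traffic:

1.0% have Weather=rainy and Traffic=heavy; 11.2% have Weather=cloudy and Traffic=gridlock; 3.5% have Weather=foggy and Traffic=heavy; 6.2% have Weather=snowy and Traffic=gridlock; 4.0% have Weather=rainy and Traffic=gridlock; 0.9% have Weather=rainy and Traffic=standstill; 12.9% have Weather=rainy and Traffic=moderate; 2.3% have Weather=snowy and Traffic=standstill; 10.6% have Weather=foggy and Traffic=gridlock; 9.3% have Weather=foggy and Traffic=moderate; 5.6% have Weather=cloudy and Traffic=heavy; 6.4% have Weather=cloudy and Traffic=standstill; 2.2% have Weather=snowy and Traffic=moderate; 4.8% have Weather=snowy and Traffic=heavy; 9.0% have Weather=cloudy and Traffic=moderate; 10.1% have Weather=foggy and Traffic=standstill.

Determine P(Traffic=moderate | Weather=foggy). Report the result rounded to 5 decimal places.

P(Weather=foggy) = 0.093 + 0.035 + 0.106 + 0.101 = 0.335.
P(Traffic=moderate | Weather=foggy) = 0.093/0.335 = 0.27761.

0.27761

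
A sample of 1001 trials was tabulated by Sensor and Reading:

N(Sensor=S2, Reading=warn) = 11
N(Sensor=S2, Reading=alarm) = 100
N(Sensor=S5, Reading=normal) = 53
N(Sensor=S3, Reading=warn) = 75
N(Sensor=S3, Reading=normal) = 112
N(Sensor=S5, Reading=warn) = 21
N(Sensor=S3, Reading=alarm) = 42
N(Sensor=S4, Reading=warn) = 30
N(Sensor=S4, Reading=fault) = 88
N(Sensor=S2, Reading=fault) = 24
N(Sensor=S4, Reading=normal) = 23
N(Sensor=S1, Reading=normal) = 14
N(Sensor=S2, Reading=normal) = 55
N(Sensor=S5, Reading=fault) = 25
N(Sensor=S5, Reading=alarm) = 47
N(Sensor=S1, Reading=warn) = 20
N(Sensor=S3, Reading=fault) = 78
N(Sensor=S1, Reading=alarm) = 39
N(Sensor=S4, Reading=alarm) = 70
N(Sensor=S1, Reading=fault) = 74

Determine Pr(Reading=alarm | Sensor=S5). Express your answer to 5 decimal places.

0.32192

Total with Sensor=S5: 53 + 21 + 47 + 25 = 146.
P(Reading=alarm | Sensor=S5) = 47/146 = 0.32192.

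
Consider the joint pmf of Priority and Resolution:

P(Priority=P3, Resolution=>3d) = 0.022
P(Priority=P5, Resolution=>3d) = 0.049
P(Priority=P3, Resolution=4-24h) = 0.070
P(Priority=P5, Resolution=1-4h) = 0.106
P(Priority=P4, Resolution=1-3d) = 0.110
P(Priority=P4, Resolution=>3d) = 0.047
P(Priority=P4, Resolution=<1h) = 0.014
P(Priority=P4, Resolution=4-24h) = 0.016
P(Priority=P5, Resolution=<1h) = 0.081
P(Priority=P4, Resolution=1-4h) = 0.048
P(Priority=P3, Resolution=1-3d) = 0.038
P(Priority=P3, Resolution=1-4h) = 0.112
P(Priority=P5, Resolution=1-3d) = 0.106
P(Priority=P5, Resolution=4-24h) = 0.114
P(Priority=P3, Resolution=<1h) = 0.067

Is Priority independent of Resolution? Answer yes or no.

no

P(Priority=P4) = 0.235 and P(Resolution=1-3d) = 0.254, so their product is 0.05969, but P(Priority=P4, Resolution=1-3d) = 0.110. Since these differ, Priority and Resolution are not independent.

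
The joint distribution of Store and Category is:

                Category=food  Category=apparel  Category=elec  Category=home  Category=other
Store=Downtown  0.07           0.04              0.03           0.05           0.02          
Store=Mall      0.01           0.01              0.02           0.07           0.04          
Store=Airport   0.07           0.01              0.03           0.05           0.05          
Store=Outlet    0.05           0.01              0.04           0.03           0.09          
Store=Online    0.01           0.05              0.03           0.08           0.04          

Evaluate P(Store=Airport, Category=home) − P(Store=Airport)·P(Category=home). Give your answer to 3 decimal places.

P(Store=Airport) = 0.07 + 0.01 + 0.03 + 0.05 + 0.05 = 0.21.
P(Category=home) = 0.05 + 0.07 + 0.05 + 0.03 + 0.08 = 0.28.
P(Store=Airport, Category=home) − P(Store=Airport)P(Category=home) = 0.05 − 0.21×0.28 = -0.009.

-0.009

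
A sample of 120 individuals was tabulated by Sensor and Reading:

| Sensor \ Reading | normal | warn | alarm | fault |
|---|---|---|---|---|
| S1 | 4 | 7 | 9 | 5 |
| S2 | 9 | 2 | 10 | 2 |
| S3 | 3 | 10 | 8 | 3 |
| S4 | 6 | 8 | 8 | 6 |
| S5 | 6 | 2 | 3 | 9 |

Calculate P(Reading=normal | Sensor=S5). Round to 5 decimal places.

Total with Sensor=S5: 6 + 2 + 3 + 9 = 20.
P(Reading=normal | Sensor=S5) = 6/20 = 0.30000.

0.30000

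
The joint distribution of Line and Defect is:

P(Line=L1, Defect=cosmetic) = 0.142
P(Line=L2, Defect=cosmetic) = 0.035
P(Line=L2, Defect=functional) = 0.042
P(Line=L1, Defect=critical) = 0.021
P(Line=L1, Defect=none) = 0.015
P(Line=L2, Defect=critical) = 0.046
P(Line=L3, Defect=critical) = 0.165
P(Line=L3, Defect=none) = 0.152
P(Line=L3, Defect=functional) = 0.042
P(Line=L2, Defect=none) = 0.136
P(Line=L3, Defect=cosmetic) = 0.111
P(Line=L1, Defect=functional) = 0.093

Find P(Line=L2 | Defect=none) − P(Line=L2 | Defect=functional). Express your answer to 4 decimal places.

0.2116

P(Defect=none) = 0.015 + 0.136 + 0.152 = 0.303; P(Line=L2 | Defect=none) = 0.136/0.303 = 0.44884.
P(Defect=functional) = 0.093 + 0.042 + 0.042 = 0.177; P(Line=L2 | Defect=functional) = 0.042/0.177 = 0.23729.
Difference = 0.2116.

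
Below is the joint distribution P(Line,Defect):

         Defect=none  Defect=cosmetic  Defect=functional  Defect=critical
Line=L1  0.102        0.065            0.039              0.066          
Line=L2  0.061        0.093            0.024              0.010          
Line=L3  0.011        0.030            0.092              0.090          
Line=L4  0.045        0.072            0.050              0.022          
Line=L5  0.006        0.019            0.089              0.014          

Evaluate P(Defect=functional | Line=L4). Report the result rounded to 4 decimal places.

0.2646

P(Line=L4) = 0.045 + 0.072 + 0.050 + 0.022 = 0.189.
P(Defect=functional | Line=L4) = 0.050/0.189 = 0.2646.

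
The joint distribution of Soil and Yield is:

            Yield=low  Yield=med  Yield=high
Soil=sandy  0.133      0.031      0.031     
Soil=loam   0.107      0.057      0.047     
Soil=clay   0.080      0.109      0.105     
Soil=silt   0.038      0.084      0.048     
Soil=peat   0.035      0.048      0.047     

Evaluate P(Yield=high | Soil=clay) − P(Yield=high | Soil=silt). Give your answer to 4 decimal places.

0.0748

P(Soil=clay) = 0.080 + 0.109 + 0.105 = 0.294; P(Yield=high | Soil=clay) = 0.105/0.294 = 0.35714.
P(Soil=silt) = 0.038 + 0.084 + 0.048 = 0.170; P(Yield=high | Soil=silt) = 0.048/0.170 = 0.28235.
Difference = 0.0748.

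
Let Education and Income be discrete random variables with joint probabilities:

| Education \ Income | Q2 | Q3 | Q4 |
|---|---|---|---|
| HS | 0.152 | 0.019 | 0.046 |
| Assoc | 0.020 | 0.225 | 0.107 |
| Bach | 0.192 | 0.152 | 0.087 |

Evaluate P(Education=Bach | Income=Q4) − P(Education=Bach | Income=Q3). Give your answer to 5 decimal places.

-0.02134

P(Income=Q4) = 0.046 + 0.107 + 0.087 = 0.240; P(Education=Bach | Income=Q4) = 0.087/0.240 = 0.362500.
P(Income=Q3) = 0.019 + 0.225 + 0.152 = 0.396; P(Education=Bach | Income=Q3) = 0.152/0.396 = 0.383838.
Difference = -0.02134.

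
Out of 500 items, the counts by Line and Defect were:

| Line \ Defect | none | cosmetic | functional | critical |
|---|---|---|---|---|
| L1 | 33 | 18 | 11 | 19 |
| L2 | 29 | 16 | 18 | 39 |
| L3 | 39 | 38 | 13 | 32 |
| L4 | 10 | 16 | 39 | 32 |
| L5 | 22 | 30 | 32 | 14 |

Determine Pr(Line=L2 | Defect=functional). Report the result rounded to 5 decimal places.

0.15929

Total with Defect=functional: 11 + 18 + 13 + 39 + 32 = 113.
P(Line=L2 | Defect=functional) = 18/113 = 0.15929.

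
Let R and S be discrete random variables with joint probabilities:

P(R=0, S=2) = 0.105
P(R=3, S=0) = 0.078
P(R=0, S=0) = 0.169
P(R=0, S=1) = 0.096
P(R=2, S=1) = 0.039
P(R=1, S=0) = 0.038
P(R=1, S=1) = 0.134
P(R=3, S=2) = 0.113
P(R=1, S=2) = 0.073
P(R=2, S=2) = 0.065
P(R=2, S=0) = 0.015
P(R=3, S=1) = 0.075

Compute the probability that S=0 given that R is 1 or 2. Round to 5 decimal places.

0.14560

P(R=1) = 0.038 + 0.134 + 0.073 = 0.245.
P(R=2) = 0.015 + 0.039 + 0.065 = 0.119.
P(R ∈ {1, 2}) = 0.245 + 0.119 = 0.364; P(S=0, R ∈ {1, 2}) = 0.038 + 0.015 = 0.053.
P(S=0 | R ∈ {1, 2}) = 0.053/0.364 = 0.14560.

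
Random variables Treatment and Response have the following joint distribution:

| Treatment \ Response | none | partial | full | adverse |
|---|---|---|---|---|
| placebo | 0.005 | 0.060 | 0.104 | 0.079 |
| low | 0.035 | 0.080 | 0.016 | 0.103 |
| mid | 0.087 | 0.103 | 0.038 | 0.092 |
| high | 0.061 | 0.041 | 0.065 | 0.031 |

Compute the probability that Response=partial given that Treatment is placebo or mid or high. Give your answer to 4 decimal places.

0.2663

P(Treatment=placebo) = 0.005 + 0.060 + 0.104 + 0.079 = 0.248.
P(Treatment=mid) = 0.087 + 0.103 + 0.038 + 0.092 = 0.320.
P(Treatment=high) = 0.061 + 0.041 + 0.065 + 0.031 = 0.198.
P(Treatment ∈ {placebo, mid, high}) = 0.248 + 0.320 + 0.198 = 0.766; P(Response=partial, Treatment ∈ {placebo, mid, high}) = 0.060 + 0.103 + 0.041 = 0.204.
P(Response=partial | Treatment ∈ {placebo, mid, high}) = 0.204/0.766 = 0.2663.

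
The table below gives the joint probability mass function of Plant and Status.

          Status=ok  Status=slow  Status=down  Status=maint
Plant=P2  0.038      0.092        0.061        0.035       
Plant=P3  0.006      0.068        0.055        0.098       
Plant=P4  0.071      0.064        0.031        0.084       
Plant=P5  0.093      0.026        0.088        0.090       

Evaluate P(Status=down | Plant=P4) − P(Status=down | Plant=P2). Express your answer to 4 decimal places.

-0.1459

P(Plant=P4) = 0.071 + 0.064 + 0.031 + 0.084 = 0.250; P(Status=down | Plant=P4) = 0.031/0.250 = 0.12400.
P(Plant=P2) = 0.038 + 0.092 + 0.061 + 0.035 = 0.226; P(Status=down | Plant=P2) = 0.061/0.226 = 0.26991.
Difference = -0.1459.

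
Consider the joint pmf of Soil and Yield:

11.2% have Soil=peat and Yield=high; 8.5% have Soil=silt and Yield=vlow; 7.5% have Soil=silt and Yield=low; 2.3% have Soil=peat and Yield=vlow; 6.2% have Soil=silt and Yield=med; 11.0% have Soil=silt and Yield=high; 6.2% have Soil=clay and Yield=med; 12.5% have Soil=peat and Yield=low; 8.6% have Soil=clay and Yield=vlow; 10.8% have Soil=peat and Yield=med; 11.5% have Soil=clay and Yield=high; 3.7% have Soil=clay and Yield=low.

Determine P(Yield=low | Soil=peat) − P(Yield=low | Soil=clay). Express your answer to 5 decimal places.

P(Soil=peat) = 0.023 + 0.125 + 0.108 + 0.112 = 0.368; P(Yield=low | Soil=peat) = 0.125/0.368 = 0.339674.
P(Soil=clay) = 0.086 + 0.037 + 0.062 + 0.115 = 0.300; P(Yield=low | Soil=clay) = 0.037/0.300 = 0.123333.
Difference = 0.21634.

0.21634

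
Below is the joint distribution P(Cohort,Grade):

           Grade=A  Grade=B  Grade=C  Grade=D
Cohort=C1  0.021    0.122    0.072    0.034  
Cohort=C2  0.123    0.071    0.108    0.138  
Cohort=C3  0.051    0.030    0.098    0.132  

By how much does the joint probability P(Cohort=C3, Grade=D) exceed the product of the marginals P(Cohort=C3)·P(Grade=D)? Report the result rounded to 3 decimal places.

0.037

P(Cohort=C3) = 0.051 + 0.030 + 0.098 + 0.132 = 0.311.
P(Grade=D) = 0.034 + 0.138 + 0.132 = 0.304.
P(Cohort=C3, Grade=D) − P(Cohort=C3)P(Grade=D) = 0.132 − 0.311×0.304 = 0.037.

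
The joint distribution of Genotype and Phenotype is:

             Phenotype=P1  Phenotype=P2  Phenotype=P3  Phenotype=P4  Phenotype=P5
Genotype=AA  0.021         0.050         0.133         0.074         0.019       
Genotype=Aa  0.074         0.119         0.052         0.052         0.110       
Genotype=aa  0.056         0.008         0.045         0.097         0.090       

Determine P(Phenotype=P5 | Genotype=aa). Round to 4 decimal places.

0.3041

P(Genotype=aa) = 0.056 + 0.008 + 0.045 + 0.097 + 0.090 = 0.296.
P(Phenotype=P5 | Genotype=aa) = 0.090/0.296 = 0.3041.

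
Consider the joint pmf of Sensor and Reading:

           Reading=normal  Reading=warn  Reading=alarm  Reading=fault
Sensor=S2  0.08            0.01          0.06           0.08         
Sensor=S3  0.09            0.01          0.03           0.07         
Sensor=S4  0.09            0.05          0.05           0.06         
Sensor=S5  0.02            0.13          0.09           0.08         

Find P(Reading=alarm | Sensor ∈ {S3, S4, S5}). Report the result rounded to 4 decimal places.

0.2208

P(Sensor=S3) = 0.09 + 0.01 + 0.03 + 0.07 = 0.20.
P(Sensor=S4) = 0.09 + 0.05 + 0.05 + 0.06 = 0.25.
P(Sensor=S5) = 0.02 + 0.13 + 0.09 + 0.08 = 0.32.
P(Sensor ∈ {S3, S4, S5}) = 0.20 + 0.25 + 0.32 = 0.77; P(Reading=alarm, Sensor ∈ {S3, S4, S5}) = 0.03 + 0.05 + 0.09 = 0.17.
P(Reading=alarm | Sensor ∈ {S3, S4, S5}) = 0.17/0.77 = 0.2208.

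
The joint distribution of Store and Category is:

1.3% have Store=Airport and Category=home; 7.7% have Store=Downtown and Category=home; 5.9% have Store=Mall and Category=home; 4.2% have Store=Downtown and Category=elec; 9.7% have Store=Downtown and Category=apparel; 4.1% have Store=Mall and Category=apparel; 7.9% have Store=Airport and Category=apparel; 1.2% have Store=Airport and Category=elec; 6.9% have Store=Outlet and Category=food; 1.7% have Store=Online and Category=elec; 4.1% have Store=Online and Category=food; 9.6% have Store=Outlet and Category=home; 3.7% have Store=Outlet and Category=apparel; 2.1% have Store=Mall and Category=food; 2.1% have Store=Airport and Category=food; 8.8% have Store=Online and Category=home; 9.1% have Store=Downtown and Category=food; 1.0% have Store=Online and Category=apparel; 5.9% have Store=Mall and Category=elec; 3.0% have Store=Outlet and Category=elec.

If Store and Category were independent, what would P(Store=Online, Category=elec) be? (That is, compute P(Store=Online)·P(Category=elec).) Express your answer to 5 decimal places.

0.02496

P(Store=Online) = 0.041 + 0.010 + 0.017 + 0.088 = 0.156.
P(Category=elec) = 0.042 + 0.059 + 0.012 + 0.030 + 0.017 = 0.160.
Product: 0.156 × 0.160 = 0.02496.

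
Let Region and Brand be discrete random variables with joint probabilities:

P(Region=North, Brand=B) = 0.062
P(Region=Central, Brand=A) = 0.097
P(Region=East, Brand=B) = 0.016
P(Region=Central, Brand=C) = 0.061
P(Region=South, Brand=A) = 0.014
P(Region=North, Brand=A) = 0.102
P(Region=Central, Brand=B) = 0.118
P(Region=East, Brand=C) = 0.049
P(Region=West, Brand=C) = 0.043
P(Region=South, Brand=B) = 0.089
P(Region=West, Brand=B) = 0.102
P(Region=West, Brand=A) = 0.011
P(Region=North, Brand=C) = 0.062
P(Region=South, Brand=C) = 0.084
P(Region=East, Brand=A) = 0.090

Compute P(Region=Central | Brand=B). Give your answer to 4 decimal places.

0.3049

P(Brand=B) = 0.062 + 0.089 + 0.016 + 0.102 + 0.118 = 0.387.
P(Region=Central | Brand=B) = 0.118/0.387 = 0.3049.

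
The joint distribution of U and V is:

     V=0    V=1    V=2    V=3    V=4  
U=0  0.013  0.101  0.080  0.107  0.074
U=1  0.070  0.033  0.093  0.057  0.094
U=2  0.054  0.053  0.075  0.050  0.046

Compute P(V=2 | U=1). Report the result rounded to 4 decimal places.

P(U=1) = 0.070 + 0.033 + 0.093 + 0.057 + 0.094 = 0.347.
P(V=2 | U=1) = 0.093/0.347 = 0.2680.

0.2680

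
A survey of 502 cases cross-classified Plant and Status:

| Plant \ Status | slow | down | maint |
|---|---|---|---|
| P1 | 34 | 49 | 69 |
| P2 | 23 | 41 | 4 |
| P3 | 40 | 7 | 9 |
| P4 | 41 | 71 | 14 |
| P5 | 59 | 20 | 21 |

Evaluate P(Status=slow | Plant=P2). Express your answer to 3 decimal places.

0.338

Total with Plant=P2: 23 + 41 + 4 = 68.
P(Status=slow | Plant=P2) = 23/68 = 0.338.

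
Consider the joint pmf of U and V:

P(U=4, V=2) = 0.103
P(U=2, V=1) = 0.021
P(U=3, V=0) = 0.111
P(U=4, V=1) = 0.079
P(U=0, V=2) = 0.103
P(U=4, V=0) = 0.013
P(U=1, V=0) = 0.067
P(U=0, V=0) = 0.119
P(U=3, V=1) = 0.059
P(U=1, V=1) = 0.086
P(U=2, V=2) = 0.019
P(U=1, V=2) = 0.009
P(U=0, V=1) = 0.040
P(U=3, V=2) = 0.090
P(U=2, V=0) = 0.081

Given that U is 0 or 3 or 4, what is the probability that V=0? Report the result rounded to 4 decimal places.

P(U=0) = 0.119 + 0.040 + 0.103 = 0.262.
P(U=3) = 0.111 + 0.059 + 0.090 = 0.260.
P(U=4) = 0.013 + 0.079 + 0.103 = 0.195.
P(U ∈ {0, 3, 4}) = 0.262 + 0.260 + 0.195 = 0.717; P(V=0, U ∈ {0, 3, 4}) = 0.119 + 0.111 + 0.013 = 0.243.
P(V=0 | U ∈ {0, 3, 4}) = 0.243/0.717 = 0.3389.

0.3389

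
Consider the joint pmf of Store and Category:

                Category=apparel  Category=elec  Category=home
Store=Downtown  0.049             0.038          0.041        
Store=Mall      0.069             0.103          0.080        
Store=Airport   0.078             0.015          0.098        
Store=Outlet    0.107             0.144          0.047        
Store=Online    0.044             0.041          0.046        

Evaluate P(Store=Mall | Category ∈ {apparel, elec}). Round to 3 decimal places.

P(Category=apparel) = 0.049 + 0.069 + 0.078 + 0.107 + 0.044 = 0.347.
P(Category=elec) = 0.038 + 0.103 + 0.015 + 0.144 + 0.041 = 0.341.
P(Category ∈ {apparel, elec}) = 0.347 + 0.341 = 0.688; P(Store=Mall, Category ∈ {apparel, elec}) = 0.069 + 0.103 = 0.172.
P(Store=Mall | Category ∈ {apparel, elec}) = 0.172/0.688 = 0.250.

0.250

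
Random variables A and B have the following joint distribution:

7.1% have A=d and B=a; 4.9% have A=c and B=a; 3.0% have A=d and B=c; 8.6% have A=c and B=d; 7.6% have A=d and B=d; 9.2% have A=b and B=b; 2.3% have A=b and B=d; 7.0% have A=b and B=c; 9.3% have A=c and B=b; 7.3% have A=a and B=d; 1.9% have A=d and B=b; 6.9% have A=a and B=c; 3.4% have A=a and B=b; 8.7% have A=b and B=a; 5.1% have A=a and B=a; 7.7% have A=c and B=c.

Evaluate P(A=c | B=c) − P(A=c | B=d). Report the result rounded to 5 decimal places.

-0.02033

P(B=c) = 0.069 + 0.070 + 0.077 + 0.030 = 0.246; P(A=c | B=c) = 0.077/0.246 = 0.313008.
P(B=d) = 0.073 + 0.023 + 0.086 + 0.076 = 0.258; P(A=c | B=d) = 0.086/0.258 = 0.333333.
Difference = -0.02033.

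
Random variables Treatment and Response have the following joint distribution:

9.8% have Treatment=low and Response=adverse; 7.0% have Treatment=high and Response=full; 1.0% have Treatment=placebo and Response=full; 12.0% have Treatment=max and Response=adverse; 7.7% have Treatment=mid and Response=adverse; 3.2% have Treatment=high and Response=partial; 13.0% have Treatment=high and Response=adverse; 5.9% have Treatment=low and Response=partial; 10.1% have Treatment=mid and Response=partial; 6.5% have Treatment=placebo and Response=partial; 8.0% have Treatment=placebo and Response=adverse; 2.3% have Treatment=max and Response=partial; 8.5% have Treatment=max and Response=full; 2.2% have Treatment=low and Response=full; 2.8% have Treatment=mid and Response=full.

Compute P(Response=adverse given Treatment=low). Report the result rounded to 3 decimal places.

0.547

P(Treatment=low) = 0.059 + 0.022 + 0.098 = 0.179.
P(Response=adverse | Treatment=low) = 0.098/0.179 = 0.547.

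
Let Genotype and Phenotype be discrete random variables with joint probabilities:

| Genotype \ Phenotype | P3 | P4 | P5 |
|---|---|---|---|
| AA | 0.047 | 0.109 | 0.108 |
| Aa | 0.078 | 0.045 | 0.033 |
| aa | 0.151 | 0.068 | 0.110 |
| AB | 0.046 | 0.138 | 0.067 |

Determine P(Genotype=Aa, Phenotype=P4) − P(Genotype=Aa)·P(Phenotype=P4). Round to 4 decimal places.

-0.0112

P(Genotype=Aa) = 0.078 + 0.045 + 0.033 = 0.156.
P(Phenotype=P4) = 0.109 + 0.045 + 0.068 + 0.138 = 0.360.
P(Genotype=Aa, Phenotype=P4) − P(Genotype=Aa)P(Phenotype=P4) = 0.045 − 0.156×0.360 = -0.0112.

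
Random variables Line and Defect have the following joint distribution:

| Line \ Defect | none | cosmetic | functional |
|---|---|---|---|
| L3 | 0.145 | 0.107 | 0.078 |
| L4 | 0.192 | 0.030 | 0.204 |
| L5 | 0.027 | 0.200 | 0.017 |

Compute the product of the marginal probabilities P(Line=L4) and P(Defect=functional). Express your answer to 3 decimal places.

0.127

P(Line=L4) = 0.192 + 0.030 + 0.204 = 0.426.
P(Defect=functional) = 0.078 + 0.204 + 0.017 = 0.299.
Product: 0.426 × 0.299 = 0.127.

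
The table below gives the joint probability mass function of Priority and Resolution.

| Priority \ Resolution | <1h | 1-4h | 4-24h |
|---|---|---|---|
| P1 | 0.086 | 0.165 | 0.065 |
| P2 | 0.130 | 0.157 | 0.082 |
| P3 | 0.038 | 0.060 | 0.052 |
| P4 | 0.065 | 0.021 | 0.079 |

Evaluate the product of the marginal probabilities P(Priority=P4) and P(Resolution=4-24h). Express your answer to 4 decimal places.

0.0459

P(Priority=P4) = 0.065 + 0.021 + 0.079 = 0.165.
P(Resolution=4-24h) = 0.065 + 0.082 + 0.052 + 0.079 = 0.278.
Product: 0.165 × 0.278 = 0.0459.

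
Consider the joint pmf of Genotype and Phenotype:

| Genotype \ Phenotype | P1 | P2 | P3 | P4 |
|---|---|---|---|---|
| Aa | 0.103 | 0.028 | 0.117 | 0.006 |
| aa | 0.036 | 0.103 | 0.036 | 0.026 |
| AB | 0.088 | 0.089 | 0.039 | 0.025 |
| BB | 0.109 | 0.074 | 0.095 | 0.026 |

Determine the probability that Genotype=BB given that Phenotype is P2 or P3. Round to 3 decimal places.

0.291

P(Phenotype=P2) = 0.028 + 0.103 + 0.089 + 0.074 = 0.294.
P(Phenotype=P3) = 0.117 + 0.036 + 0.039 + 0.095 = 0.287.
P(Phenotype ∈ {P2, P3}) = 0.294 + 0.287 = 0.581; P(Genotype=BB, Phenotype ∈ {P2, P3}) = 0.074 + 0.095 = 0.169.
P(Genotype=BB | Phenotype ∈ {P2, P3}) = 0.169/0.581 = 0.291.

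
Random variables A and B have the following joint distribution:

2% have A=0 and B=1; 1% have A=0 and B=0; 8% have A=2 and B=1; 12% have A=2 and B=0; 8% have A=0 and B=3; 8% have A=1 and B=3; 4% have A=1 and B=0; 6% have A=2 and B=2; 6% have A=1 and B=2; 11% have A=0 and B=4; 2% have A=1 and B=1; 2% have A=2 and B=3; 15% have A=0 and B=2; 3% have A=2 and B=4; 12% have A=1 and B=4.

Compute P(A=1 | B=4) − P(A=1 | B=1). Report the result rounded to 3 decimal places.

P(B=4) = 0.11 + 0.12 + 0.03 = 0.26; P(A=1 | B=4) = 0.12/0.26 = 0.4615.
P(B=1) = 0.02 + 0.02 + 0.08 = 0.12; P(A=1 | B=1) = 0.02/0.12 = 0.1667.
Difference = 0.295.

0.295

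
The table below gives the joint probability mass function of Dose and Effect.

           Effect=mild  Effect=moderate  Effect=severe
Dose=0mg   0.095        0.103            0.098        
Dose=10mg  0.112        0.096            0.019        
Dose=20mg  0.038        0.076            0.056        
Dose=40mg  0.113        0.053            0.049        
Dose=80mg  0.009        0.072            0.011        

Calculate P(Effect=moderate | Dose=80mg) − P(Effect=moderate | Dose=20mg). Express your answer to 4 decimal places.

P(Dose=80mg) = 0.009 + 0.072 + 0.011 = 0.092; P(Effect=moderate | Dose=80mg) = 0.072/0.092 = 0.78261.
P(Dose=20mg) = 0.038 + 0.076 + 0.056 = 0.170; P(Effect=moderate | Dose=20mg) = 0.076/0.170 = 0.44706.
Difference = 0.3355.

0.3355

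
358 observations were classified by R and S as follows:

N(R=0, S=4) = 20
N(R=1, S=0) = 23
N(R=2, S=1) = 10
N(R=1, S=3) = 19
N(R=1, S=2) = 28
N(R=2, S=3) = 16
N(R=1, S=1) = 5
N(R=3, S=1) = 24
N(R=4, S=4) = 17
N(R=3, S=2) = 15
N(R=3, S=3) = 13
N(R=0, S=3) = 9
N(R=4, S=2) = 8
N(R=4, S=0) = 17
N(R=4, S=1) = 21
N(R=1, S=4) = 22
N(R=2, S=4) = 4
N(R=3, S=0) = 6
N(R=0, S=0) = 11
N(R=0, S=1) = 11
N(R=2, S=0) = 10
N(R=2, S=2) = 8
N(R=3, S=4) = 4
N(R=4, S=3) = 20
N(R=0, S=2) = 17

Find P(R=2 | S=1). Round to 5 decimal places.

Total with S=1: 11 + 5 + 10 + 24 + 21 = 71.
P(R=2 | S=1) = 10/71 = 0.14085.

0.14085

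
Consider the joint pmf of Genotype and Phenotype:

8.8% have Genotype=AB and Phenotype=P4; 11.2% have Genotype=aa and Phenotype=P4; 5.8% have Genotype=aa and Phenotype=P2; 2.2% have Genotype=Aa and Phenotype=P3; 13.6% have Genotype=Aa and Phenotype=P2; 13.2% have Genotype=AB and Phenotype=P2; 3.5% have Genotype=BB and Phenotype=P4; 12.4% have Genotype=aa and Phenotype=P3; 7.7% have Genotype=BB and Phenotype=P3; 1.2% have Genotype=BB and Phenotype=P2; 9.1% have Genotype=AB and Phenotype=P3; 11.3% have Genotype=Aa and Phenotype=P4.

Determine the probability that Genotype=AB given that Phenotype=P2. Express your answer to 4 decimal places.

P(Phenotype=P2) = 0.136 + 0.058 + 0.132 + 0.012 = 0.338.
P(Genotype=AB | Phenotype=P2) = 0.132/0.338 = 0.3905.

0.3905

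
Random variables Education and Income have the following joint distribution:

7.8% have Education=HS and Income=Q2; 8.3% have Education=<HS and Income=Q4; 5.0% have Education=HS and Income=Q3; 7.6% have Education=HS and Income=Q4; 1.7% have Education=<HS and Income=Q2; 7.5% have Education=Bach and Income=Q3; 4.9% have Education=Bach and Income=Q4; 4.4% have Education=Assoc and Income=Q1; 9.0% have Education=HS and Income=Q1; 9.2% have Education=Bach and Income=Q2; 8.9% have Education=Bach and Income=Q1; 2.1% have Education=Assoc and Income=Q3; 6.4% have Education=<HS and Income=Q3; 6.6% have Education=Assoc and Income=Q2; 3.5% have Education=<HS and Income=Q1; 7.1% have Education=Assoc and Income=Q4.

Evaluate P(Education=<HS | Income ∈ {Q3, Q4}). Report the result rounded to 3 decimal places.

P(Income=Q3) = 0.064 + 0.050 + 0.021 + 0.075 = 0.210.
P(Income=Q4) = 0.083 + 0.076 + 0.071 + 0.049 = 0.279.
P(Income ∈ {Q3, Q4}) = 0.210 + 0.279 = 0.489; P(Education=<HS, Income ∈ {Q3, Q4}) = 0.064 + 0.083 = 0.147.
P(Education=<HS | Income ∈ {Q3, Q4}) = 0.147/0.489 = 0.301.

0.301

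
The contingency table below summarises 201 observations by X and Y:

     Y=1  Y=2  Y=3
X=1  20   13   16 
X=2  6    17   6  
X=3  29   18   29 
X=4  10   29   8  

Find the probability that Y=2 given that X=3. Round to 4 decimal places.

Total with X=3: 29 + 18 + 29 = 76.
P(Y=2 | X=3) = 18/76 = 0.2368.

0.2368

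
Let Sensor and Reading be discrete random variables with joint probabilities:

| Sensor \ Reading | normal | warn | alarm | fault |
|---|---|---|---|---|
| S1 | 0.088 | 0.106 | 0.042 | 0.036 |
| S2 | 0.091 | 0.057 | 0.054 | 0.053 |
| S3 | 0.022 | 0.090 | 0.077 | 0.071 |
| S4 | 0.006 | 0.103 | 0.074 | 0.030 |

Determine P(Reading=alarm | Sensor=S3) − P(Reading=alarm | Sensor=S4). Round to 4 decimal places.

-0.0513

P(Sensor=S3) = 0.022 + 0.090 + 0.077 + 0.071 = 0.260; P(Reading=alarm | Sensor=S3) = 0.077/0.260 = 0.29615.
P(Sensor=S4) = 0.006 + 0.103 + 0.074 + 0.030 = 0.213; P(Reading=alarm | Sensor=S4) = 0.074/0.213 = 0.34742.
Difference = -0.0513.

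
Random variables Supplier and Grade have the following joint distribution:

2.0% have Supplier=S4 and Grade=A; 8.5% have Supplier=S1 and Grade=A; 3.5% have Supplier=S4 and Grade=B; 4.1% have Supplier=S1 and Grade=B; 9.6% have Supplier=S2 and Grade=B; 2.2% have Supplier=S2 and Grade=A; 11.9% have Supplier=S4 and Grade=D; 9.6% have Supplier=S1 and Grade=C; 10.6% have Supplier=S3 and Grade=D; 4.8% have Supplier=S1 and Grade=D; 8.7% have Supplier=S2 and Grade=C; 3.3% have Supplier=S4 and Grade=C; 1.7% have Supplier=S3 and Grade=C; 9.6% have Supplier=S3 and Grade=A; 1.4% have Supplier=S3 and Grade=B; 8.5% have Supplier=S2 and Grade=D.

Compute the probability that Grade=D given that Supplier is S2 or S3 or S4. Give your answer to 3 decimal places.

0.425

P(Supplier=S2) = 0.022 + 0.096 + 0.087 + 0.085 = 0.290.
P(Supplier=S3) = 0.096 + 0.014 + 0.017 + 0.106 = 0.233.
P(Supplier=S4) = 0.020 + 0.035 + 0.033 + 0.119 = 0.207.
P(Supplier ∈ {S2, S3, S4}) = 0.290 + 0.233 + 0.207 = 0.730; P(Grade=D, Supplier ∈ {S2, S3, S4}) = 0.085 + 0.106 + 0.119 = 0.310.
P(Grade=D | Supplier ∈ {S2, S3, S4}) = 0.310/0.730 = 0.425.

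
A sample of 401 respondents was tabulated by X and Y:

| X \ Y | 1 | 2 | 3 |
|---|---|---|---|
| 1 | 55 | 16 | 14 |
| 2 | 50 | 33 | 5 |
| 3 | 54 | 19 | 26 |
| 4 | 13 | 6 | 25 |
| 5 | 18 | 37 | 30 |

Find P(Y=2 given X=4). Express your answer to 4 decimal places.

0.1364

Total with X=4: 13 + 6 + 25 = 44.
P(Y=2 | X=4) = 6/44 = 0.1364.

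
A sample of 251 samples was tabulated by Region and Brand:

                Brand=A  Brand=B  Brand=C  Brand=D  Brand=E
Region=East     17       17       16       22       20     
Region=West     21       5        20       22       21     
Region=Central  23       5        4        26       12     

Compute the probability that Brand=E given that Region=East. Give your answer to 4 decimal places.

0.2174

Total with Region=East: 17 + 17 + 16 + 22 + 20 = 92.
P(Brand=E | Region=East) = 20/92 = 0.2174.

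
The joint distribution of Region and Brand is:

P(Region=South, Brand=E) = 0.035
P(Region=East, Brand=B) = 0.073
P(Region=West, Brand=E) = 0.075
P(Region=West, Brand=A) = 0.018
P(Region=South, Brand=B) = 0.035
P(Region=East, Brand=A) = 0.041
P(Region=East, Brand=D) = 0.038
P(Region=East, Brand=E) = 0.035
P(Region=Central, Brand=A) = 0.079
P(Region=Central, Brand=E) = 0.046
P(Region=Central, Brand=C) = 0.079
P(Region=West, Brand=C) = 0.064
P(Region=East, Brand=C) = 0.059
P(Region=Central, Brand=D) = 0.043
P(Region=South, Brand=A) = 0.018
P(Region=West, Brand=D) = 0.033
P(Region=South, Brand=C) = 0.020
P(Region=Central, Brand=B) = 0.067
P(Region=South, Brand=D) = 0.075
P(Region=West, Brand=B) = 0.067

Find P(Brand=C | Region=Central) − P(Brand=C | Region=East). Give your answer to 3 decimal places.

0.012

P(Region=Central) = 0.079 + 0.067 + 0.079 + 0.043 + 0.046 = 0.314; P(Brand=C | Region=Central) = 0.079/0.314 = 0.2516.
P(Region=East) = 0.041 + 0.073 + 0.059 + 0.038 + 0.035 = 0.246; P(Brand=C | Region=East) = 0.059/0.246 = 0.2398.
Difference = 0.012.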